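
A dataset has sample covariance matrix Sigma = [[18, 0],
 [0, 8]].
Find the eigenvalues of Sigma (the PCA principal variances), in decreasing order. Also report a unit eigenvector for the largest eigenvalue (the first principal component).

Step 1 — characteristic polynomial of 2×2 Sigma:
  det(Sigma - λI) = λ² - trace · λ + det = 0.
  trace = 18 + 8 = 26, det = 18·8 - (0)² = 144.
Step 2 — discriminant:
  Δ = trace² - 4·det = 676 - 576 = 100.
Step 3 — eigenvalues:
  λ = (trace ± √Δ)/2 = (26 ± 10)/2,
  λ_1 = 18,  λ_2 = 8.

Step 4 — unit eigenvector for λ_1: Sigma is diagonal, so its eigenvectors are the coordinate axes. λ_1 = 18 is the diagonal entry on the first coordinate axis, hence
  v_1 = (1, 0) (||v_1|| = 1).

λ_1 = 18,  λ_2 = 8;  v_1 ≈ (1, 0)


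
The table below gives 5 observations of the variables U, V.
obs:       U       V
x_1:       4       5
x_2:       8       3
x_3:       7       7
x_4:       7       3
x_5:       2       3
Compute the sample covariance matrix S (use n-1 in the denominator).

Step 1 — column means:
  mean(U) = (4 + 8 + 7 + 7 + 2) / 5 = 28/5 = 5.6
  mean(V) = (5 + 3 + 7 + 3 + 3) / 5 = 21/5 = 4.2

Step 2 — sample covariance S[i,j] = (1/(n-1)) · Σ_k (x_{k,i} - mean_i) · (x_{k,j} - mean_j), with n-1 = 4.
  S[U,U] = ((-1.6)·(-1.6) + (2.4)·(2.4) + (1.4)·(1.4) + (1.4)·(1.4) + (-3.6)·(-3.6)) / 4 = 25.2/4 = 6.3
  S[U,V] = ((-1.6)·(0.8) + (2.4)·(-1.2) + (1.4)·(2.8) + (1.4)·(-1.2) + (-3.6)·(-1.2)) / 4 = 2.4/4 = 0.6
  S[V,V] = ((0.8)·(0.8) + (-1.2)·(-1.2) + (2.8)·(2.8) + (-1.2)·(-1.2) + (-1.2)·(-1.2)) / 4 = 12.8/4 = 3.2

S is symmetric (S[j,i] = S[i,j]). Assembling:

S = [[6.3, 0.6],
 [0.6, 3.2]]


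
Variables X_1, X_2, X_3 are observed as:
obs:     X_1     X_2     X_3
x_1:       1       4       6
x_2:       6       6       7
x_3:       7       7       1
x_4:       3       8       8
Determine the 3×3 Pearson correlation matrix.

Step 1 — column means:
  mean(X_1) = (1 + 6 + 7 + 3) / 4 = 17/4 = 4.25
  mean(X_2) = (4 + 6 + 7 + 8) / 4 = 25/4 = 6.25
  mean(X_3) = (6 + 7 + 1 + 8) / 4 = 22/4 = 5.5

Step 2 — sample variances and covariances s[i,j] = (1/(n-1)) · Σ_k (x_{k,i} - mean_i) · (x_{k,j} - mean_j), with n-1 = 3:
  s[X_1,X_1] = ((-3.25)·(-3.25) + (1.75)·(1.75) + (2.75)·(2.75) + (-1.25)·(-1.25)) / 3 = 22.75/3 = 7.5833
  s[X_1,X_2] = ((-3.25)·(-2.25) + (1.75)·(-0.25) + (2.75)·(0.75) + (-1.25)·(1.75)) / 3 = 6.75/3 = 2.25
  s[X_1,X_3] = ((-3.25)·(0.5) + (1.75)·(1.5) + (2.75)·(-4.5) + (-1.25)·(2.5)) / 3 = -14.5/3 = -4.8333
  s[X_2,X_2] = ((-2.25)·(-2.25) + (-0.25)·(-0.25) + (0.75)·(0.75) + (1.75)·(1.75)) / 3 = 8.75/3 = 2.9167
  s[X_2,X_3] = ((-2.25)·(0.5) + (-0.25)·(1.5) + (0.75)·(-4.5) + (1.75)·(2.5)) / 3 = -0.5/3 = -0.1667
  s[X_3,X_3] = ((0.5)·(0.5) + (1.5)·(1.5) + (-4.5)·(-4.5) + (2.5)·(2.5)) / 3 = 29/3 = 9.6667
  Sample standard deviations s_i = √(s[i,i]):
  s(X_1) = √(7.5833) = 2.7538
  s(X_2) = √(2.9167) = 1.7078
  s(X_3) = √(9.6667) = 3.1091

Step 3 — r_{ij} = s_{ij} / (s_i · s_j):
  r[X_1,X_1] = 1 (diagonal).
  r[X_1,X_2] = 2.25 / (2.7538 · 1.7078) = 2.25 / 4.703 = 0.4784
  r[X_1,X_3] = -4.8333 / (2.7538 · 3.1091) = -4.8333 / 8.5619 = -0.5645
  r[X_2,X_2] = 1 (diagonal).
  r[X_2,X_3] = -0.1667 / (1.7078 · 3.1091) = -0.1667 / 5.3098 = -0.0314
  r[X_3,X_3] = 1 (diagonal).

R is symmetric with unit diagonal. Assembling:

R = [[1, 0.4784, -0.5645],
 [0.4784, 1, -0.0314],
 [-0.5645, -0.0314, 1]]


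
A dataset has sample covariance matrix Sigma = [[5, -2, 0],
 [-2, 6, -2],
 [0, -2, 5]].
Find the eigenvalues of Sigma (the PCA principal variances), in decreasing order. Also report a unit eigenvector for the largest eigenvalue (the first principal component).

Step 1 — characteristic polynomial p(λ) = det(λI - Sigma) = λ³ - tr·λ² + c_1·λ - det, where tr = trace, c_1 = sum of the principal 2×2 minors, det = det(Sigma):
  tr = 5 + 6 + 5 = 16,
  c_1 = (5·6 - (-2)²) + (5·5 - (0)²) + (6·5 - (-2)²) = 26 + 25 + 26 = 77,
  det = 5·(6·5 - (-2)²) - (-2)·((-2)·5 - (-2)·(0)) + (0)·((-2)·(-2) - 6·(0)) = 5·(26) - (-2)·(-10) + (0)·(4) = 110.
  So p(λ) = λ³ - 16λ² + 77λ - 110.
Step 2 — look for an integer root (rational root theorem: any rational root is an integer divisor of 110). Testing λ = 5:
  p(5) = 125 - 400 + 385 - 110 = 0  ✓
  Dividing out (λ - 5): p(λ) = (λ - 5)(λ² - 11λ + 22).
Step 3 — remaining eigenvalues from the quadratic λ² - 11λ + 22 = 0:
  Δ = 11² - 4·22 = 121 - 88 = 33,  λ = (11 ± √33)/2 = (11 ± 5.7446)/2 ≈ 8.3723 or 2.6277.
  Sorted: λ_1 = 8.3723,  λ_2 = 5,  λ_3 = 2.6277  (check: sum = 16 = tr ✓).

Step 4 — unit eigenvector for λ_1 ≈ 8.3723: v spans the null space of (Sigma - λ_1 I), whose rows are
  r_1 = (-3.3723, -2, 0),  r_2 = (-2, -2.3723, -2),  r_3 = (0, -2, -3.3723).
  v is orthogonal to every row, so take v ∝ r_1 × r_2 = ((-2)·(-2) - (0)·(-2.3723), (0)·(-2) - (-3.3723)·(-2), (-3.3723)·(-2.3723) - (-2)·(-2)) ≈ (4, -6.7446, 4).
  Let u = (4, -6.7446, 4).
  ||u|| = √((4)² + (-6.7446)² + (4)²) = √(77.4891) ≈ 8.8028,  v_1 = u/||u|| ≈ (0.4544, -0.7662, 0.4544) (||v_1|| = 1).

λ_1 = 8.3723,  λ_2 = 5,  λ_3 = 2.6277;  v_1 ≈ (0.4544, -0.7662, 0.4544)


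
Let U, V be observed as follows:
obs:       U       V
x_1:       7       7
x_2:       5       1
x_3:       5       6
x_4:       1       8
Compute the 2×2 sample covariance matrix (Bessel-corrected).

Step 1 — column means:
  mean(U) = (7 + 5 + 5 + 1) / 4 = 18/4 = 4.5
  mean(V) = (7 + 1 + 6 + 8) / 4 = 22/4 = 5.5

Step 2 — sample covariance S[i,j] = (1/(n-1)) · Σ_k (x_{k,i} - mean_i) · (x_{k,j} - mean_j), with n-1 = 3.
  S[U,U] = ((2.5)·(2.5) + (0.5)·(0.5) + (0.5)·(0.5) + (-3.5)·(-3.5)) / 3 = 19/3 = 6.3333
  S[U,V] = ((2.5)·(1.5) + (0.5)·(-4.5) + (0.5)·(0.5) + (-3.5)·(2.5)) / 3 = -7/3 = -2.3333
  S[V,V] = ((1.5)·(1.5) + (-4.5)·(-4.5) + (0.5)·(0.5) + (2.5)·(2.5)) / 3 = 29/3 = 9.6667

S is symmetric (S[j,i] = S[i,j]). Assembling:

S = [[6.3333, -2.3333],
 [-2.3333, 9.6667]]


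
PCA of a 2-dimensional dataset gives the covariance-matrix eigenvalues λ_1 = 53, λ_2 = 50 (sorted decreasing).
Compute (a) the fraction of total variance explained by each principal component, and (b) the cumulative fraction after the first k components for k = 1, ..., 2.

Step 1 — total variance = trace(Sigma) = Σ λ_i = 53 + 50 = 103.

Step 2 — fraction explained by component i = λ_i / Σ λ:
  PC1: 53/103 = 0.5146
  PC2: 50/103 = 0.4854

Step 3 — cumulative fraction after k components = (λ_1 + ... + λ_k) / Σ λ:
  k = 1: 53/103 = 0.5146
  k = 2: (53 + 50)/103 = 103/103 = 1

Summary (fraction, with percent):

explained: PC1 0.5146 (51.46%), PC2 0.4854 (48.54%);  cumulative: 0.5146, 1


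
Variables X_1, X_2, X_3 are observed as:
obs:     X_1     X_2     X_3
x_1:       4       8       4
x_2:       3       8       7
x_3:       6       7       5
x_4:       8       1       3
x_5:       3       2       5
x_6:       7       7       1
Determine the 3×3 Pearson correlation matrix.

Step 1 — column means:
  mean(X_1) = (4 + 3 + 6 + 8 + 3 + 7) / 6 = 31/6 = 5.1667
  mean(X_2) = (8 + 8 + 7 + 1 + 2 + 7) / 6 = 33/6 = 5.5
  mean(X_3) = (4 + 7 + 5 + 3 + 5 + 1) / 6 = 25/6 = 4.1667

Step 2 — sample variances and covariances s[i,j] = (1/(n-1)) · Σ_k (x_{k,i} - mean_i) · (x_{k,j} - mean_j), with n-1 = 5:
  s[X_1,X_1] = ((-1.1667)·(-1.1667) + (-2.1667)·(-2.1667) + (0.8333)·(0.8333) + (2.8333)·(2.8333) + (-2.1667)·(-2.1667) + (1.8333)·(1.8333)) / 5 = 22.8333/5 = 4.5667
  s[X_1,X_2] = ((-1.1667)·(2.5) + (-2.1667)·(2.5) + (0.8333)·(1.5) + (2.8333)·(-4.5) + (-2.1667)·(-3.5) + (1.8333)·(1.5)) / 5 = -9.5/5 = -1.9
  s[X_1,X_3] = ((-1.1667)·(-0.1667) + (-2.1667)·(2.8333) + (0.8333)·(0.8333) + (2.8333)·(-1.1667) + (-2.1667)·(0.8333) + (1.8333)·(-3.1667)) / 5 = -16.1667/5 = -3.2333
  s[X_2,X_2] = ((2.5)·(2.5) + (2.5)·(2.5) + (1.5)·(1.5) + (-4.5)·(-4.5) + (-3.5)·(-3.5) + (1.5)·(1.5)) / 5 = 49.5/5 = 9.9
  s[X_2,X_3] = ((2.5)·(-0.1667) + (2.5)·(2.8333) + (1.5)·(0.8333) + (-4.5)·(-1.1667) + (-3.5)·(0.8333) + (1.5)·(-3.1667)) / 5 = 5.5/5 = 1.1
  s[X_3,X_3] = ((-0.1667)·(-0.1667) + (2.8333)·(2.8333) + (0.8333)·(0.8333) + (-1.1667)·(-1.1667) + (0.8333)·(0.8333) + (-3.1667)·(-3.1667)) / 5 = 20.8333/5 = 4.1667
  Sample standard deviations s_i = √(s[i,i]):
  s(X_1) = √(4.5667) = 2.137
  s(X_2) = √(9.9) = 3.1464
  s(X_3) = √(4.1667) = 2.0412

Step 3 — r_{ij} = s_{ij} / (s_i · s_j):
  r[X_1,X_1] = 1 (diagonal).
  r[X_1,X_2] = -1.9 / (2.137 · 3.1464) = -1.9 / 6.7238 = -0.2826
  r[X_1,X_3] = -3.2333 / (2.137 · 2.0412) = -3.2333 / 4.3621 = -0.7412
  r[X_2,X_2] = 1 (diagonal).
  r[X_2,X_3] = 1.1 / (3.1464 · 2.0412) = 1.1 / 6.4226 = 0.1713
  r[X_3,X_3] = 1 (diagonal).

R is symmetric with unit diagonal. Assembling:

R = [[1, -0.2826, -0.7412],
 [-0.2826, 1, 0.1713],
 [-0.7412, 0.1713, 1]]


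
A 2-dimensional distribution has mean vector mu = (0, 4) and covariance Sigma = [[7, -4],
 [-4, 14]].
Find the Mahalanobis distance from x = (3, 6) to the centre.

Step 1 — centre the observation: (x - mu) = (3, 2).

Step 2 — invert Sigma. det(Sigma) = 7·14 - (-4)² = 82.
  Sigma^{-1} = (1/det) · [[d, -b], [-b, a]] = [[0.1707, 0.0488],
 [0.0488, 0.0854]].

Step 3 — form the quadratic (x - mu)^T · Sigma^{-1} · (x - mu):
  Sigma^{-1} · (x - mu) = (0.6098, 0.3171).
  (x - mu)^T · [Sigma^{-1} · (x - mu)] = (3)·(0.6098) + (2)·(0.3171) = 2.4634.

Step 4 — take square root: d = √(2.4634) ≈ 1.5695.

d(x, mu) = √(2.4634) ≈ 1.5695


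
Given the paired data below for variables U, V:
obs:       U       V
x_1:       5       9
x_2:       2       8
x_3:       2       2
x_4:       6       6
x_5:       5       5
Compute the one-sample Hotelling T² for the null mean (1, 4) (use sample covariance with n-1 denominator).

Step 1 — sample mean vector:
  mean(U) = (5 + 2 + 2 + 6 + 5) / 5 = 20/5 = 4
  mean(V) = (9 + 8 + 2 + 6 + 5) / 5 = 30/5 = 6
  x̄ = (4, 6),  deviation x̄ - mu_0 = (4, 6) - (1, 4) = (3, 2).

Step 2 — sample covariance matrix, S[i,j] = (1/(n-1)) · Σ_k (x_{k,i} - mean_i) · (x_{k,j} - mean_j), divisor n-1 = 4:
  S[U,U] = ((1)·(1) + (-2)·(-2) + (-2)·(-2) + (2)·(2) + (1)·(1)) / 4 = 14/4 = 3.5
  S[U,V] = ((1)·(3) + (-2)·(2) + (-2)·(-4) + (2)·(0) + (1)·(-1)) / 4 = 6/4 = 1.5
  S[V,V] = ((3)·(3) + (2)·(2) + (-4)·(-4) + (0)·(0) + (-1)·(-1)) / 4 = 30/4 = 7.5
  S = [[3.5, 1.5],
 [1.5, 7.5]].

Step 3 — invert S. det(S) = 3.5·7.5 - (1.5)² = 24.
  S^{-1} = (1/det) · [[d, -b], [-b, a]] = [[0.3125, -0.0625],
 [-0.0625, 0.1458]].

Step 4 — quadratic form (x̄ - mu_0)^T · S^{-1} · (x̄ - mu_0):
  S^{-1} · (x̄ - mu_0) = (0.8125, 0.1042),
  (x̄ - mu_0)^T · [...] = (3)·(0.8125) + (2)·(0.1042) = 2.6458.

Step 5 — scale by n: T² = 5 · 2.6458 = 13.2292.

T² ≈ 13.2292


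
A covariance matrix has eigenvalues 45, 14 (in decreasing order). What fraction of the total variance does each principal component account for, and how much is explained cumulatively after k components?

Step 1 — total variance = trace(Sigma) = Σ λ_i = 45 + 14 = 59.

Step 2 — fraction explained by component i = λ_i / Σ λ:
  PC1: 45/59 = 0.7627
  PC2: 14/59 = 0.2373

Step 3 — cumulative fraction after k components = (λ_1 + ... + λ_k) / Σ λ:
  k = 1: 45/59 = 0.7627
  k = 2: (45 + 14)/59 = 59/59 = 1

Summary (fraction, with percent):

explained: PC1 0.7627 (76.27%), PC2 0.2373 (23.73%);  cumulative: 0.7627, 1


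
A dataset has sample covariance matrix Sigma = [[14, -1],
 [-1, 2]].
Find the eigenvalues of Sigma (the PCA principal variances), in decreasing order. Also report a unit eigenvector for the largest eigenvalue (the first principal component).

Step 1 — characteristic polynomial of 2×2 Sigma:
  det(Sigma - λI) = λ² - trace · λ + det = 0.
  trace = 14 + 2 = 16, det = 14·2 - (-1)² = 27.
Step 2 — discriminant:
  Δ = trace² - 4·det = 256 - 108 = 148.
Step 3 — eigenvalues:
  λ = (trace ± √Δ)/2 = (16 ± 12.1655)/2,
  λ_1 = 14.0828,  λ_2 = 1.9172.

Step 4 — unit eigenvector for λ_1: solve (Sigma - λ_1 I)v = 0. First row:
  (14 - 14.0828)·v_x + (-1)·v_y = 0, i.e. (-0.0828)·v_x + (-1)·v_y = 0,
  so v ∝ (b, λ_1 - a) = (-1, 0.0828); multiply by -1 so the first entry is positive: u = (1, -0.0828).
  ||u|| = √((1)² + (-0.0828)²) = √(1.0068) ≈ 1.0034,
  v_1 = u/||u|| ≈ (0.9966, -0.0825) (||v_1|| = 1).

λ_1 = 14.0828,  λ_2 = 1.9172;  v_1 ≈ (0.9966, -0.0825)


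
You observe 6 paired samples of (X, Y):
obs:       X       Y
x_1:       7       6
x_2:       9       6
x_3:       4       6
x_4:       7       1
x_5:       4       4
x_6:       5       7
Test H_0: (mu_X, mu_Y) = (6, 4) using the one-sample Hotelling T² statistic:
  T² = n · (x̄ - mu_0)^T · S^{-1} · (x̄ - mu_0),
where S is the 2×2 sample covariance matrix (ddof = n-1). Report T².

Step 1 — sample mean vector:
  mean(X) = (7 + 9 + 4 + 7 + 4 + 5) / 6 = 36/6 = 6
  mean(Y) = (6 + 6 + 6 + 1 + 4 + 7) / 6 = 30/6 = 5
  x̄ = (6, 5),  deviation x̄ - mu_0 = (6, 5) - (6, 4) = (0, 1).

Step 2 — sample covariance matrix, S[i,j] = (1/(n-1)) · Σ_k (x_{k,i} - mean_i) · (x_{k,j} - mean_j), divisor n-1 = 5:
  S[X,X] = ((1)·(1) + (3)·(3) + (-2)·(-2) + (1)·(1) + (-2)·(-2) + (-1)·(-1)) / 5 = 20/5 = 4
  S[X,Y] = ((1)·(1) + (3)·(1) + (-2)·(1) + (1)·(-4) + (-2)·(-1) + (-1)·(2)) / 5 = -2/5 = -0.4
  S[Y,Y] = ((1)·(1) + (1)·(1) + (1)·(1) + (-4)·(-4) + (-1)·(-1) + (2)·(2)) / 5 = 24/5 = 4.8
  S = [[4, -0.4],
 [-0.4, 4.8]].

Step 3 — invert S. det(S) = 4·4.8 - (-0.4)² = 19.04.
  S^{-1} = (1/det) · [[d, -b], [-b, a]] = [[0.2521, 0.021],
 [0.021, 0.2101]].

Step 4 — quadratic form (x̄ - mu_0)^T · S^{-1} · (x̄ - mu_0):
  S^{-1} · (x̄ - mu_0) = (0.021, 0.2101),
  (x̄ - mu_0)^T · [...] = (0)·(0.021) + (1)·(0.2101) = 0.2101.

Step 5 — scale by n: T² = 6 · 0.2101 = 1.2605.

T² ≈ 1.2605


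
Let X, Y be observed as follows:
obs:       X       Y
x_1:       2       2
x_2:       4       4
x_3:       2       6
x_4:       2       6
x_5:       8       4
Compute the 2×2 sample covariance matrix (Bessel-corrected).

Step 1 — column means:
  mean(X) = (2 + 4 + 2 + 2 + 8) / 5 = 18/5 = 3.6
  mean(Y) = (2 + 4 + 6 + 6 + 4) / 5 = 22/5 = 4.4

Step 2 — sample covariance S[i,j] = (1/(n-1)) · Σ_k (x_{k,i} - mean_i) · (x_{k,j} - mean_j), with n-1 = 4.
  S[X,X] = ((-1.6)·(-1.6) + (0.4)·(0.4) + (-1.6)·(-1.6) + (-1.6)·(-1.6) + (4.4)·(4.4)) / 4 = 27.2/4 = 6.8
  S[X,Y] = ((-1.6)·(-2.4) + (0.4)·(-0.4) + (-1.6)·(1.6) + (-1.6)·(1.6) + (4.4)·(-0.4)) / 4 = -3.2/4 = -0.8
  S[Y,Y] = ((-2.4)·(-2.4) + (-0.4)·(-0.4) + (1.6)·(1.6) + (1.6)·(1.6) + (-0.4)·(-0.4)) / 4 = 11.2/4 = 2.8

S is symmetric (S[j,i] = S[i,j]). Assembling:

S = [[6.8, -0.8],
 [-0.8, 2.8]]


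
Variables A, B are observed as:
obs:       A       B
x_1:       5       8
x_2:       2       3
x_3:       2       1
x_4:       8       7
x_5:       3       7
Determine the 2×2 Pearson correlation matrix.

Step 1 — column means:
  mean(A) = (5 + 2 + 2 + 8 + 3) / 5 = 20/5 = 4
  mean(B) = (8 + 3 + 1 + 7 + 7) / 5 = 26/5 = 5.2

Step 2 — sample variances and covariances s[i,j] = (1/(n-1)) · Σ_k (x_{k,i} - mean_i) · (x_{k,j} - mean_j), with n-1 = 4:
  s[A,A] = ((1)·(1) + (-2)·(-2) + (-2)·(-2) + (4)·(4) + (-1)·(-1)) / 4 = 26/4 = 6.5
  s[A,B] = ((1)·(2.8) + (-2)·(-2.2) + (-2)·(-4.2) + (4)·(1.8) + (-1)·(1.8)) / 4 = 21/4 = 5.25
  s[B,B] = ((2.8)·(2.8) + (-2.2)·(-2.2) + (-4.2)·(-4.2) + (1.8)·(1.8) + (1.8)·(1.8)) / 4 = 36.8/4 = 9.2
  Sample standard deviations s_i = √(s[i,i]):
  s(A) = √(6.5) = 2.5495
  s(B) = √(9.2) = 3.0332

Step 3 — r_{ij} = s_{ij} / (s_i · s_j):
  r[A,A] = 1 (diagonal).
  r[A,B] = 5.25 / (2.5495 · 3.0332) = 5.25 / 7.733 = 0.6789
  r[B,B] = 1 (diagonal).

R is symmetric with unit diagonal. Assembling:

R = [[1, 0.6789],
 [0.6789, 1]]


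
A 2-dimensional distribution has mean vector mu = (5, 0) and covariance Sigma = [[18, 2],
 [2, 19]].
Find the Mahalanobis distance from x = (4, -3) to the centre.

Step 1 — centre the observation: (x - mu) = (-1, -3).

Step 2 — invert Sigma. det(Sigma) = 18·19 - (2)² = 338.
  Sigma^{-1} = (1/det) · [[d, -b], [-b, a]] = [[0.0562, -0.0059],
 [-0.0059, 0.0533]].

Step 3 — form the quadratic (x - mu)^T · Sigma^{-1} · (x - mu):
  Sigma^{-1} · (x - mu) = (-0.0385, -0.1538).
  (x - mu)^T · [Sigma^{-1} · (x - mu)] = (-1)·(-0.0385) + (-3)·(-0.1538) = 0.5.

Step 4 — take square root: d = √(0.5) ≈ 0.7071.

d(x, mu) = √(0.5) ≈ 0.7071


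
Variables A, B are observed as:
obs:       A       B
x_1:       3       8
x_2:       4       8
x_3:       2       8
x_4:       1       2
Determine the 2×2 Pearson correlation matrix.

Step 1 — column means:
  mean(A) = (3 + 4 + 2 + 1) / 4 = 10/4 = 2.5
  mean(B) = (8 + 8 + 8 + 2) / 4 = 26/4 = 6.5

Step 2 — sample variances and covariances s[i,j] = (1/(n-1)) · Σ_k (x_{k,i} - mean_i) · (x_{k,j} - mean_j), with n-1 = 3:
  s[A,A] = ((0.5)·(0.5) + (1.5)·(1.5) + (-0.5)·(-0.5) + (-1.5)·(-1.5)) / 3 = 5/3 = 1.6667
  s[A,B] = ((0.5)·(1.5) + (1.5)·(1.5) + (-0.5)·(1.5) + (-1.5)·(-4.5)) / 3 = 9/3 = 3
  s[B,B] = ((1.5)·(1.5) + (1.5)·(1.5) + (1.5)·(1.5) + (-4.5)·(-4.5)) / 3 = 27/3 = 9
  Sample standard deviations s_i = √(s[i,i]):
  s(A) = √(1.6667) = 1.291
  s(B) = √(9) = 3

Step 3 — r_{ij} = s_{ij} / (s_i · s_j):
  r[A,A] = 1 (diagonal).
  r[A,B] = 3 / (1.291 · 3) = 3 / 3.873 = 0.7746
  r[B,B] = 1 (diagonal).

R is symmetric with unit diagonal. Assembling:

R = [[1, 0.7746],
 [0.7746, 1]]


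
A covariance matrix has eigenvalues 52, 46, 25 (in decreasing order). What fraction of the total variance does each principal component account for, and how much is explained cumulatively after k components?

Step 1 — total variance = trace(Sigma) = Σ λ_i = 52 + 46 + 25 = 123.

Step 2 — fraction explained by component i = λ_i / Σ λ:
  PC1: 52/123 = 0.4228
  PC2: 46/123 = 0.374
  PC3: 25/123 = 0.2033

Step 3 — cumulative fraction after k components = (λ_1 + ... + λ_k) / Σ λ:
  k = 1: 52/123 = 0.4228
  k = 2: (52 + 46)/123 = 98/123 = 0.7967
  k = 3: (52 + 46 + 25)/123 = 123/123 = 1

Summary (fraction, with percent):

explained: PC1 0.4228 (42.28%), PC2 0.374 (37.4%), PC3 0.2033 (20.33%);  cumulative: 0.4228, 0.7967, 1


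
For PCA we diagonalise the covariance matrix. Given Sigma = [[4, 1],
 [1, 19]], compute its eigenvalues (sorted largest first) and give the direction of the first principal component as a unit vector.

Step 1 — characteristic polynomial of 2×2 Sigma:
  det(Sigma - λI) = λ² - trace · λ + det = 0.
  trace = 4 + 19 = 23, det = 4·19 - (1)² = 75.
Step 2 — discriminant:
  Δ = trace² - 4·det = 529 - 300 = 229.
Step 3 — eigenvalues:
  λ = (trace ± √Δ)/2 = (23 ± 15.1327)/2,
  λ_1 = 19.0664,  λ_2 = 3.9336.

Step 4 — unit eigenvector for λ_1: solve (Sigma - λ_1 I)v = 0. First row:
  (4 - 19.0664)·v_x + (1)·v_y = 0, i.e. (-15.0664)·v_x + (1)·v_y = 0,
  so v ∝ (b, λ_1 - a) = (1, 15.0664) = u.
  ||u|| = √((1)² + (15.0664)²) = √(227.9956) ≈ 15.0995,
  v_1 = u/||u|| ≈ (0.0662, 0.9978) (||v_1|| = 1).

λ_1 = 19.0664,  λ_2 = 3.9336;  v_1 ≈ (0.0662, 0.9978)


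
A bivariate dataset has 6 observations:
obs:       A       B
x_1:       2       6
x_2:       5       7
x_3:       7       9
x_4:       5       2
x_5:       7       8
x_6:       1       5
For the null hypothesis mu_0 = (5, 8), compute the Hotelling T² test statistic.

Step 1 — sample mean vector:
  mean(A) = (2 + 5 + 7 + 5 + 7 + 1) / 6 = 27/6 = 4.5
  mean(B) = (6 + 7 + 9 + 2 + 8 + 5) / 6 = 37/6 = 6.1667
  x̄ = (4.5, 6.1667),  deviation x̄ - mu_0 = (4.5, 6.1667) - (5, 8) = (-0.5, -1.8333).

Step 2 — sample covariance matrix, S[i,j] = (1/(n-1)) · Σ_k (x_{k,i} - mean_i) · (x_{k,j} - mean_j), divisor n-1 = 5:
  S[A,A] = ((-2.5)·(-2.5) + (0.5)·(0.5) + (2.5)·(2.5) + (0.5)·(0.5) + (2.5)·(2.5) + (-3.5)·(-3.5)) / 5 = 31.5/5 = 6.3
  S[A,B] = ((-2.5)·(-0.1667) + (0.5)·(0.8333) + (2.5)·(2.8333) + (0.5)·(-4.1667) + (2.5)·(1.8333) + (-3.5)·(-1.1667)) / 5 = 14.5/5 = 2.9
  S[B,B] = ((-0.1667)·(-0.1667) + (0.8333)·(0.8333) + (2.8333)·(2.8333) + (-4.1667)·(-4.1667) + (1.8333)·(1.8333) + (-1.1667)·(-1.1667)) / 5 = 30.8333/5 = 6.1667
  S = [[6.3, 2.9],
 [2.9, 6.1667]].

Step 3 — invert S. det(S) = 6.3·6.1667 - (2.9)² = 30.44.
  S^{-1} = (1/det) · [[d, -b], [-b, a]] = [[0.2026, -0.0953],
 [-0.0953, 0.207]].

Step 4 — quadratic form (x̄ - mu_0)^T · S^{-1} · (x̄ - mu_0):
  S^{-1} · (x̄ - mu_0) = (0.0734, -0.3318),
  (x̄ - mu_0)^T · [...] = (-0.5)·(0.0734) + (-1.8333)·(-0.3318) = 0.5716.

Step 5 — scale by n: T² = 6 · 0.5716 = 3.4297.

T² ≈ 3.4297


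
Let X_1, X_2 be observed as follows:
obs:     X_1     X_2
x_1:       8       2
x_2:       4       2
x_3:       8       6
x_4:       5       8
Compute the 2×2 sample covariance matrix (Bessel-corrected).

Step 1 — column means:
  mean(X_1) = (8 + 4 + 8 + 5) / 4 = 25/4 = 6.25
  mean(X_2) = (2 + 2 + 6 + 8) / 4 = 18/4 = 4.5

Step 2 — sample covariance S[i,j] = (1/(n-1)) · Σ_k (x_{k,i} - mean_i) · (x_{k,j} - mean_j), with n-1 = 3.
  S[X_1,X_1] = ((1.75)·(1.75) + (-2.25)·(-2.25) + (1.75)·(1.75) + (-1.25)·(-1.25)) / 3 = 12.75/3 = 4.25
  S[X_1,X_2] = ((1.75)·(-2.5) + (-2.25)·(-2.5) + (1.75)·(1.5) + (-1.25)·(3.5)) / 3 = -0.5/3 = -0.1667
  S[X_2,X_2] = ((-2.5)·(-2.5) + (-2.5)·(-2.5) + (1.5)·(1.5) + (3.5)·(3.5)) / 3 = 27/3 = 9

S is symmetric (S[j,i] = S[i,j]). Assembling:

S = [[4.25, -0.1667],
 [-0.1667, 9]]


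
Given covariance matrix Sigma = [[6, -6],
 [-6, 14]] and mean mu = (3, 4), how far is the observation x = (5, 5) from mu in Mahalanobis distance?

Step 1 — centre the observation: (x - mu) = (2, 1).

Step 2 — invert Sigma. det(Sigma) = 6·14 - (-6)² = 48.
  Sigma^{-1} = (1/det) · [[d, -b], [-b, a]] = [[0.2917, 0.125],
 [0.125, 0.125]].

Step 3 — form the quadratic (x - mu)^T · Sigma^{-1} · (x - mu):
  Sigma^{-1} · (x - mu) = (0.7083, 0.375).
  (x - mu)^T · [Sigma^{-1} · (x - mu)] = (2)·(0.7083) + (1)·(0.375) = 1.7917.

Step 4 — take square root: d = √(1.7917) ≈ 1.3385.

d(x, mu) = √(1.7917) ≈ 1.3385


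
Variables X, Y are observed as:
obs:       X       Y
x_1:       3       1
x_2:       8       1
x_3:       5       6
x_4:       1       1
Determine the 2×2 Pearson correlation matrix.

Step 1 — column means:
  mean(X) = (3 + 8 + 5 + 1) / 4 = 17/4 = 4.25
  mean(Y) = (1 + 1 + 6 + 1) / 4 = 9/4 = 2.25

Step 2 — sample variances and covariances s[i,j] = (1/(n-1)) · Σ_k (x_{k,i} - mean_i) · (x_{k,j} - mean_j), with n-1 = 3:
  s[X,X] = ((-1.25)·(-1.25) + (3.75)·(3.75) + (0.75)·(0.75) + (-3.25)·(-3.25)) / 3 = 26.75/3 = 8.9167
  s[X,Y] = ((-1.25)·(-1.25) + (3.75)·(-1.25) + (0.75)·(3.75) + (-3.25)·(-1.25)) / 3 = 3.75/3 = 1.25
  s[Y,Y] = ((-1.25)·(-1.25) + (-1.25)·(-1.25) + (3.75)·(3.75) + (-1.25)·(-1.25)) / 3 = 18.75/3 = 6.25
  Sample standard deviations s_i = √(s[i,i]):
  s(X) = √(8.9167) = 2.9861
  s(Y) = √(6.25) = 2.5

Step 3 — r_{ij} = s_{ij} / (s_i · s_j):
  r[X,X] = 1 (diagonal).
  r[X,Y] = 1.25 / (2.9861 · 2.5) = 1.25 / 7.4652 = 0.1674
  r[Y,Y] = 1 (diagonal).

R is symmetric with unit diagonal. Assembling:

R = [[1, 0.1674],
 [0.1674, 1]]


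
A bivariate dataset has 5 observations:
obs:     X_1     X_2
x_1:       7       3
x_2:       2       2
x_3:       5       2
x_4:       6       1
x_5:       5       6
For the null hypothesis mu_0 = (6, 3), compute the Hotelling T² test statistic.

Step 1 — sample mean vector:
  mean(X_1) = (7 + 2 + 5 + 6 + 5) / 5 = 25/5 = 5
  mean(X_2) = (3 + 2 + 2 + 1 + 6) / 5 = 14/5 = 2.8
  x̄ = (5, 2.8),  deviation x̄ - mu_0 = (5, 2.8) - (6, 3) = (-1, -0.2).

Step 2 — sample covariance matrix, S[i,j] = (1/(n-1)) · Σ_k (x_{k,i} - mean_i) · (x_{k,j} - mean_j), divisor n-1 = 4:
  S[X_1,X_1] = ((2)·(2) + (-3)·(-3) + (0)·(0) + (1)·(1) + (0)·(0)) / 4 = 14/4 = 3.5
  S[X_1,X_2] = ((2)·(0.2) + (-3)·(-0.8) + (0)·(-0.8) + (1)·(-1.8) + (0)·(3.2)) / 4 = 1/4 = 0.25
  S[X_2,X_2] = ((0.2)·(0.2) + (-0.8)·(-0.8) + (-0.8)·(-0.8) + (-1.8)·(-1.8) + (3.2)·(3.2)) / 4 = 14.8/4 = 3.7
  S = [[3.5, 0.25],
 [0.25, 3.7]].

Step 3 — invert S. det(S) = 3.5·3.7 - (0.25)² = 12.8875.
  S^{-1} = (1/det) · [[d, -b], [-b, a]] = [[0.2871, -0.0194],
 [-0.0194, 0.2716]].

Step 4 — quadratic form (x̄ - mu_0)^T · S^{-1} · (x̄ - mu_0):
  S^{-1} · (x̄ - mu_0) = (-0.2832, -0.0349),
  (x̄ - mu_0)^T · [...] = (-1)·(-0.2832) + (-0.2)·(-0.0349) = 0.2902.

Step 5 — scale by n: T² = 5 · 0.2902 = 1.451.

T² ≈ 1.451


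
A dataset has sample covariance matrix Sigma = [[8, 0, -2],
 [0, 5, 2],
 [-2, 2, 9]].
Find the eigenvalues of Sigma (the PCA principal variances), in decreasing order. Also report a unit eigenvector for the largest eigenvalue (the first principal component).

Step 1 — characteristic polynomial p(λ) = det(λI - Sigma) = λ³ - tr·λ² + c_1·λ - det, where tr = trace, c_1 = sum of the principal 2×2 minors, det = det(Sigma):
  tr = 8 + 5 + 9 = 22,
  c_1 = (8·5 - (0)²) + (8·9 - (-2)²) + (5·9 - (2)²) = 40 + 68 + 41 = 149,
  det = 8·(5·9 - (2)²) - (0)·((0)·9 - (2)·(-2)) + (-2)·((0)·(2) - 5·(-2)) = 8·(41) - (0)·(4) + (-2)·(10) = 308.
  So p(λ) = λ³ - 22λ² + 149λ - 308.
Step 2 — look for an integer root (rational root theorem: any rational root is an integer divisor of 308). Testing λ = 4:
  p(4) = 64 - 352 + 596 - 308 = 0  ✓
  Dividing out (λ - 4): p(λ) = (λ - 4)(λ² - 18λ + 77).
Step 3 — remaining eigenvalues from the quadratic λ² - 18λ + 77 = 0:
  Δ = 18² - 4·77 = 324 - 308 = 16,  λ = (18 ± √16)/2 = (18 ± 4)/2 = 11 or 7.
  Sorted: λ_1 = 11,  λ_2 = 7,  λ_3 = 4  (check: sum = 22 = tr ✓).

Step 4 — unit eigenvector for λ_1 = 11: v spans the null space of (Sigma - λ_1 I), whose rows are
  r_1 = (-3, 0, -2),  r_2 = (0, -6, 2),  r_3 = (-2, 2, -2).
  v is orthogonal to every row, so take v ∝ r_1 × r_2 = ((0)·(2) - (-2)·(-6), (-2)·(0) - (-3)·(2), (-3)·(-6) - (0)·(0)) = (-12, 6, 18).
  Rescale (divide by 6; multiply by -1 so the first nonzero entry is positive): u = (2, -1, -3).
  ||u|| = √((2)² + (-1)² + (-3)²) = √(14) ≈ 3.7417,  v_1 = u/||u|| ≈ (0.5345, -0.2673, -0.8018) (||v_1|| = 1).

λ_1 = 11,  λ_2 = 7,  λ_3 = 4;  v_1 ≈ (0.5345, -0.2673, -0.8018)


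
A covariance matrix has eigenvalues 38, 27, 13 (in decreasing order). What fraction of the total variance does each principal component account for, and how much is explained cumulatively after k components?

Step 1 — total variance = trace(Sigma) = Σ λ_i = 38 + 27 + 13 = 78.

Step 2 — fraction explained by component i = λ_i / Σ λ:
  PC1: 38/78 = 0.4872
  PC2: 27/78 = 0.3462
  PC3: 13/78 = 0.1667

Step 3 — cumulative fraction after k components = (λ_1 + ... + λ_k) / Σ λ:
  k = 1: 38/78 = 0.4872
  k = 2: (38 + 27)/78 = 65/78 = 0.8333
  k = 3: (38 + 27 + 13)/78 = 78/78 = 1

Summary (fraction, with percent):

explained: PC1 0.4872 (48.72%), PC2 0.3462 (34.62%), PC3 0.1667 (16.67%);  cumulative: 0.4872, 0.8333, 1


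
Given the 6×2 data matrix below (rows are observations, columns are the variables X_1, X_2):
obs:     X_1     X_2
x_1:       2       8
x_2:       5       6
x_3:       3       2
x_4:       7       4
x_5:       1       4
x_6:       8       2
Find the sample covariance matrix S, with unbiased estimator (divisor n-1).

Step 1 — column means:
  mean(X_1) = (2 + 5 + 3 + 7 + 1 + 8) / 6 = 26/6 = 4.3333
  mean(X_2) = (8 + 6 + 2 + 4 + 4 + 2) / 6 = 26/6 = 4.3333

Step 2 — sample covariance S[i,j] = (1/(n-1)) · Σ_k (x_{k,i} - mean_i) · (x_{k,j} - mean_j), with n-1 = 5.
  S[X_1,X_1] = ((-2.3333)·(-2.3333) + (0.6667)·(0.6667) + (-1.3333)·(-1.3333) + (2.6667)·(2.6667) + (-3.3333)·(-3.3333) + (3.6667)·(3.6667)) / 5 = 39.3333/5 = 7.8667
  S[X_1,X_2] = ((-2.3333)·(3.6667) + (0.6667)·(1.6667) + (-1.3333)·(-2.3333) + (2.6667)·(-0.3333) + (-3.3333)·(-0.3333) + (3.6667)·(-2.3333)) / 5 = -12.6667/5 = -2.5333
  S[X_2,X_2] = ((3.6667)·(3.6667) + (1.6667)·(1.6667) + (-2.3333)·(-2.3333) + (-0.3333)·(-0.3333) + (-0.3333)·(-0.3333) + (-2.3333)·(-2.3333)) / 5 = 27.3333/5 = 5.4667

S is symmetric (S[j,i] = S[i,j]). Assembling:

S = [[7.8667, -2.5333],
 [-2.5333, 5.4667]]


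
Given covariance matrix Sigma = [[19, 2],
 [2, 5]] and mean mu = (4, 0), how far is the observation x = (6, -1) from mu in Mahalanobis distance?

Step 1 — centre the observation: (x - mu) = (2, -1).

Step 2 — invert Sigma. det(Sigma) = 19·5 - (2)² = 91.
  Sigma^{-1} = (1/det) · [[d, -b], [-b, a]] = [[0.0549, -0.022],
 [-0.022, 0.2088]].

Step 3 — form the quadratic (x - mu)^T · Sigma^{-1} · (x - mu):
  Sigma^{-1} · (x - mu) = (0.1319, -0.2527).
  (x - mu)^T · [Sigma^{-1} · (x - mu)] = (2)·(0.1319) + (-1)·(-0.2527) = 0.5165.

Step 4 — take square root: d = √(0.5165) ≈ 0.7187.

d(x, mu) = √(0.5165) ≈ 0.7187


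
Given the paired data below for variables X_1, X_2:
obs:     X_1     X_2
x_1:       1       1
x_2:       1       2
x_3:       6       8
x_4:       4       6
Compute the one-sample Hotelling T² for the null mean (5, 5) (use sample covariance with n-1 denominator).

Step 1 — sample mean vector:
  mean(X_1) = (1 + 1 + 6 + 4) / 4 = 12/4 = 3
  mean(X_2) = (1 + 2 + 8 + 6) / 4 = 17/4 = 4.25
  x̄ = (3, 4.25),  deviation x̄ - mu_0 = (3, 4.25) - (5, 5) = (-2, -0.75).

Step 2 — sample covariance matrix, S[i,j] = (1/(n-1)) · Σ_k (x_{k,i} - mean_i) · (x_{k,j} - mean_j), divisor n-1 = 3:
  S[X_1,X_1] = ((-2)·(-2) + (-2)·(-2) + (3)·(3) + (1)·(1)) / 3 = 18/3 = 6
  S[X_1,X_2] = ((-2)·(-3.25) + (-2)·(-2.25) + (3)·(3.75) + (1)·(1.75)) / 3 = 24/3 = 8
  S[X_2,X_2] = ((-3.25)·(-3.25) + (-2.25)·(-2.25) + (3.75)·(3.75) + (1.75)·(1.75)) / 3 = 32.75/3 = 10.9167
  S = [[6, 8],
 [8, 10.9167]].

Step 3 — invert S. det(S) = 6·10.9167 - (8)² = 1.5.
  S^{-1} = (1/det) · [[d, -b], [-b, a]] = [[7.2778, -5.3333],
 [-5.3333, 4]].

Step 4 — quadratic form (x̄ - mu_0)^T · S^{-1} · (x̄ - mu_0):
  S^{-1} · (x̄ - mu_0) = (-10.5556, 7.6667),
  (x̄ - mu_0)^T · [...] = (-2)·(-10.5556) + (-0.75)·(7.6667) = 15.3611.

Step 5 — scale by n: T² = 4 · 15.3611 = 61.4444.

T² ≈ 61.4444


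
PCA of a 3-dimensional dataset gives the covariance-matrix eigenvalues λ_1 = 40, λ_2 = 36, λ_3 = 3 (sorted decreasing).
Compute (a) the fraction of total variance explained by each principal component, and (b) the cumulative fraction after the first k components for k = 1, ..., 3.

Step 1 — total variance = trace(Sigma) = Σ λ_i = 40 + 36 + 3 = 79.

Step 2 — fraction explained by component i = λ_i / Σ λ:
  PC1: 40/79 = 0.5063
  PC2: 36/79 = 0.4557
  PC3: 3/79 = 0.038

Step 3 — cumulative fraction after k components = (λ_1 + ... + λ_k) / Σ λ:
  k = 1: 40/79 = 0.5063
  k = 2: (40 + 36)/79 = 76/79 = 0.962
  k = 3: (40 + 36 + 3)/79 = 79/79 = 1

Summary (fraction, with percent):

explained: PC1 0.5063 (50.63%), PC2 0.4557 (45.57%), PC3 0.038 (3.8%);  cumulative: 0.5063, 0.962, 1


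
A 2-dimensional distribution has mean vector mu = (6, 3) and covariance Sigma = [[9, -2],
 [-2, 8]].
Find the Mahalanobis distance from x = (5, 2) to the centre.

Step 1 — centre the observation: (x - mu) = (-1, -1).

Step 2 — invert Sigma. det(Sigma) = 9·8 - (-2)² = 68.
  Sigma^{-1} = (1/det) · [[d, -b], [-b, a]] = [[0.1176, 0.0294],
 [0.0294, 0.1324]].

Step 3 — form the quadratic (x - mu)^T · Sigma^{-1} · (x - mu):
  Sigma^{-1} · (x - mu) = (-0.1471, -0.1618).
  (x - mu)^T · [Sigma^{-1} · (x - mu)] = (-1)·(-0.1471) + (-1)·(-0.1618) = 0.3088.

Step 4 — take square root: d = √(0.3088) ≈ 0.5557.

d(x, mu) = √(0.3088) ≈ 0.5557


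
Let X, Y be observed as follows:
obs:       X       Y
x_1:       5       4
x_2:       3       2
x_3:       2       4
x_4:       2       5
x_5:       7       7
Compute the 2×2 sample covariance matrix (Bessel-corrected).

Step 1 — column means:
  mean(X) = (5 + 3 + 2 + 2 + 7) / 5 = 19/5 = 3.8
  mean(Y) = (4 + 2 + 4 + 5 + 7) / 5 = 22/5 = 4.4

Step 2 — sample covariance S[i,j] = (1/(n-1)) · Σ_k (x_{k,i} - mean_i) · (x_{k,j} - mean_j), with n-1 = 4.
  S[X,X] = ((1.2)·(1.2) + (-0.8)·(-0.8) + (-1.8)·(-1.8) + (-1.8)·(-1.8) + (3.2)·(3.2)) / 4 = 18.8/4 = 4.7
  S[X,Y] = ((1.2)·(-0.4) + (-0.8)·(-2.4) + (-1.8)·(-0.4) + (-1.8)·(0.6) + (3.2)·(2.6)) / 4 = 9.4/4 = 2.35
  S[Y,Y] = ((-0.4)·(-0.4) + (-2.4)·(-2.4) + (-0.4)·(-0.4) + (0.6)·(0.6) + (2.6)·(2.6)) / 4 = 13.2/4 = 3.3

S is symmetric (S[j,i] = S[i,j]). Assembling:

S = [[4.7, 2.35],
 [2.35, 3.3]]


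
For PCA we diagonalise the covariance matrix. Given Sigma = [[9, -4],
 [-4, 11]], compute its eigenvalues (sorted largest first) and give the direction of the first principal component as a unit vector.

Step 1 — characteristic polynomial of 2×2 Sigma:
  det(Sigma - λI) = λ² - trace · λ + det = 0.
  trace = 9 + 11 = 20, det = 9·11 - (-4)² = 83.
Step 2 — discriminant:
  Δ = trace² - 4·det = 400 - 332 = 68.
Step 3 — eigenvalues:
  λ = (trace ± √Δ)/2 = (20 ± 8.2462)/2,
  λ_1 = 14.1231,  λ_2 = 5.8769.

Step 4 — unit eigenvector for λ_1: solve (Sigma - λ_1 I)v = 0. First row:
  (9 - 14.1231)·v_x + (-4)·v_y = 0, i.e. (-5.1231)·v_x + (-4)·v_y = 0,
  so v ∝ (b, λ_1 - a) = (-4, 5.1231); multiply by -1 so the first entry is positive: u = (4, -5.1231).
  ||u|| = √((4)² + (-5.1231)²) = √(42.2462) ≈ 6.4997,
  v_1 = u/||u|| ≈ (0.6154, -0.7882) (||v_1|| = 1).

λ_1 = 14.1231,  λ_2 = 5.8769;  v_1 ≈ (0.6154, -0.7882)


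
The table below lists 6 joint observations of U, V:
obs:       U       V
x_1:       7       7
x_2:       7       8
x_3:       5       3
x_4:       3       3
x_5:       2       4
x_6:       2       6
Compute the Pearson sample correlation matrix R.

Step 1 — column means:
  mean(U) = (7 + 7 + 5 + 3 + 2 + 2) / 6 = 26/6 = 4.3333
  mean(V) = (7 + 8 + 3 + 3 + 4 + 6) / 6 = 31/6 = 5.1667

Step 2 — sample variances and covariances s[i,j] = (1/(n-1)) · Σ_k (x_{k,i} - mean_i) · (x_{k,j} - mean_j), with n-1 = 5:
  s[U,U] = ((2.6667)·(2.6667) + (2.6667)·(2.6667) + (0.6667)·(0.6667) + (-1.3333)·(-1.3333) + (-2.3333)·(-2.3333) + (-2.3333)·(-2.3333)) / 5 = 27.3333/5 = 5.4667
  s[U,V] = ((2.6667)·(1.8333) + (2.6667)·(2.8333) + (0.6667)·(-2.1667) + (-1.3333)·(-2.1667) + (-2.3333)·(-1.1667) + (-2.3333)·(0.8333)) / 5 = 14.6667/5 = 2.9333
  s[V,V] = ((1.8333)·(1.8333) + (2.8333)·(2.8333) + (-2.1667)·(-2.1667) + (-2.1667)·(-2.1667) + (-1.1667)·(-1.1667) + (0.8333)·(0.8333)) / 5 = 22.8333/5 = 4.5667
  Sample standard deviations s_i = √(s[i,i]):
  s(U) = √(5.4667) = 2.3381
  s(V) = √(4.5667) = 2.137

Step 3 — r_{ij} = s_{ij} / (s_i · s_j):
  r[U,U] = 1 (diagonal).
  r[U,V] = 2.9333 / (2.3381 · 2.137) = 2.9333 / 4.9964 = 0.5871
  r[V,V] = 1 (diagonal).

R is symmetric with unit diagonal. Assembling:

R = [[1, 0.5871],
 [0.5871, 1]]


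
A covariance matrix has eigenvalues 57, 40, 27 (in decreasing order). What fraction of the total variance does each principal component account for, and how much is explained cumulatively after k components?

Step 1 — total variance = trace(Sigma) = Σ λ_i = 57 + 40 + 27 = 124.

Step 2 — fraction explained by component i = λ_i / Σ λ:
  PC1: 57/124 = 0.4597
  PC2: 40/124 = 0.3226
  PC3: 27/124 = 0.2177

Step 3 — cumulative fraction after k components = (λ_1 + ... + λ_k) / Σ λ:
  k = 1: 57/124 = 0.4597
  k = 2: (57 + 40)/124 = 97/124 = 0.7823
  k = 3: (57 + 40 + 27)/124 = 124/124 = 1

Summary (fraction, with percent):

explained: PC1 0.4597 (45.97%), PC2 0.3226 (32.26%), PC3 0.2177 (21.77%);  cumulative: 0.4597, 0.7823, 1


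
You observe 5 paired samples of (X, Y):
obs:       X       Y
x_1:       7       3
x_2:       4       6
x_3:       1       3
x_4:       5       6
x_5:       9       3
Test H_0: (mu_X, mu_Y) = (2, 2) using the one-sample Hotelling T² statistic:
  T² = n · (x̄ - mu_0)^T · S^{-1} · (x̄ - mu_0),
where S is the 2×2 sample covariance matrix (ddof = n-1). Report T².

Step 1 — sample mean vector:
  mean(X) = (7 + 4 + 1 + 5 + 9) / 5 = 26/5 = 5.2
  mean(Y) = (3 + 6 + 3 + 6 + 3) / 5 = 21/5 = 4.2
  x̄ = (5.2, 4.2),  deviation x̄ - mu_0 = (5.2, 4.2) - (2, 2) = (3.2, 2.2).

Step 2 — sample covariance matrix, S[i,j] = (1/(n-1)) · Σ_k (x_{k,i} - mean_i) · (x_{k,j} - mean_j), divisor n-1 = 4:
  S[X,X] = ((1.8)·(1.8) + (-1.2)·(-1.2) + (-4.2)·(-4.2) + (-0.2)·(-0.2) + (3.8)·(3.8)) / 4 = 36.8/4 = 9.2
  S[X,Y] = ((1.8)·(-1.2) + (-1.2)·(1.8) + (-4.2)·(-1.2) + (-0.2)·(1.8) + (3.8)·(-1.2)) / 4 = -4.2/4 = -1.05
  S[Y,Y] = ((-1.2)·(-1.2) + (1.8)·(1.8) + (-1.2)·(-1.2) + (1.8)·(1.8) + (-1.2)·(-1.2)) / 4 = 10.8/4 = 2.7
  S = [[9.2, -1.05],
 [-1.05, 2.7]].

Step 3 — invert S. det(S) = 9.2·2.7 - (-1.05)² = 23.7375.
  S^{-1} = (1/det) · [[d, -b], [-b, a]] = [[0.1137, 0.0442],
 [0.0442, 0.3876]].

Step 4 — quadratic form (x̄ - mu_0)^T · S^{-1} · (x̄ - mu_0):
  S^{-1} · (x̄ - mu_0) = (0.4613, 0.9942),
  (x̄ - mu_0)^T · [...] = (3.2)·(0.4613) + (2.2)·(0.9942) = 3.6634.

Step 5 — scale by n: T² = 5 · 3.6634 = 18.317.

T² ≈ 18.317


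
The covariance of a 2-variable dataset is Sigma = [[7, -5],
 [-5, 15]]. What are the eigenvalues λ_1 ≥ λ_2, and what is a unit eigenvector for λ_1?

Step 1 — characteristic polynomial of 2×2 Sigma:
  det(Sigma - λI) = λ² - trace · λ + det = 0.
  trace = 7 + 15 = 22, det = 7·15 - (-5)² = 80.
Step 2 — discriminant:
  Δ = trace² - 4·det = 484 - 320 = 164.
Step 3 — eigenvalues:
  λ = (trace ± √Δ)/2 = (22 ± 12.8062)/2,
  λ_1 = 17.4031,  λ_2 = 4.5969.

Step 4 — unit eigenvector for λ_1: solve (Sigma - λ_1 I)v = 0. First row:
  (7 - 17.4031)·v_x + (-5)·v_y = 0, i.e. (-10.4031)·v_x + (-5)·v_y = 0,
  so v ∝ (b, λ_1 - a) = (-5, 10.4031); multiply by -1 so the first entry is positive: u = (5, -10.4031).
  ||u|| = √((5)² + (-10.4031)²) = √(133.225) ≈ 11.5423,
  v_1 = u/||u|| ≈ (0.4332, -0.9013) (||v_1|| = 1).

λ_1 = 17.4031,  λ_2 = 4.5969;  v_1 ≈ (0.4332, -0.9013)


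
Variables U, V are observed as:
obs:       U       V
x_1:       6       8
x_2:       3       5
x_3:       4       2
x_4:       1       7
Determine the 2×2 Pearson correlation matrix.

Step 1 — column means:
  mean(U) = (6 + 3 + 4 + 1) / 4 = 14/4 = 3.5
  mean(V) = (8 + 5 + 2 + 7) / 4 = 22/4 = 5.5

Step 2 — sample variances and covariances s[i,j] = (1/(n-1)) · Σ_k (x_{k,i} - mean_i) · (x_{k,j} - mean_j), with n-1 = 3:
  s[U,U] = ((2.5)·(2.5) + (-0.5)·(-0.5) + (0.5)·(0.5) + (-2.5)·(-2.5)) / 3 = 13/3 = 4.3333
  s[U,V] = ((2.5)·(2.5) + (-0.5)·(-0.5) + (0.5)·(-3.5) + (-2.5)·(1.5)) / 3 = 1/3 = 0.3333
  s[V,V] = ((2.5)·(2.5) + (-0.5)·(-0.5) + (-3.5)·(-3.5) + (1.5)·(1.5)) / 3 = 21/3 = 7
  Sample standard deviations s_i = √(s[i,i]):
  s(U) = √(4.3333) = 2.0817
  s(V) = √(7) = 2.6458

Step 3 — r_{ij} = s_{ij} / (s_i · s_j):
  r[U,U] = 1 (diagonal).
  r[U,V] = 0.3333 / (2.0817 · 2.6458) = 0.3333 / 5.5076 = 0.0605
  r[V,V] = 1 (diagonal).

R is symmetric with unit diagonal. Assembling:

R = [[1, 0.0605],
 [0.0605, 1]]


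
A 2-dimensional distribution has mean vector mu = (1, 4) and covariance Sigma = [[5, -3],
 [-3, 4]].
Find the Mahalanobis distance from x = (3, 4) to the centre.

Step 1 — centre the observation: (x - mu) = (2, 0).

Step 2 — invert Sigma. det(Sigma) = 5·4 - (-3)² = 11.
  Sigma^{-1} = (1/det) · [[d, -b], [-b, a]] = [[0.3636, 0.2727],
 [0.2727, 0.4545]].

Step 3 — form the quadratic (x - mu)^T · Sigma^{-1} · (x - mu):
  Sigma^{-1} · (x - mu) = (0.7273, 0.5455).
  (x - mu)^T · [Sigma^{-1} · (x - mu)] = (2)·(0.7273) + (0)·(0.5455) = 1.4545.

Step 4 — take square root: d = √(1.4545) ≈ 1.206.

d(x, mu) = √(1.4545) ≈ 1.206


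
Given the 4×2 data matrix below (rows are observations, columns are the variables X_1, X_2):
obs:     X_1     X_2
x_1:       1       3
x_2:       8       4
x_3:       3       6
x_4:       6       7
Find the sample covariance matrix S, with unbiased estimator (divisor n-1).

Step 1 — column means:
  mean(X_1) = (1 + 8 + 3 + 6) / 4 = 18/4 = 4.5
  mean(X_2) = (3 + 4 + 6 + 7) / 4 = 20/4 = 5

Step 2 — sample covariance S[i,j] = (1/(n-1)) · Σ_k (x_{k,i} - mean_i) · (x_{k,j} - mean_j), with n-1 = 3.
  S[X_1,X_1] = ((-3.5)·(-3.5) + (3.5)·(3.5) + (-1.5)·(-1.5) + (1.5)·(1.5)) / 3 = 29/3 = 9.6667
  S[X_1,X_2] = ((-3.5)·(-2) + (3.5)·(-1) + (-1.5)·(1) + (1.5)·(2)) / 3 = 5/3 = 1.6667
  S[X_2,X_2] = ((-2)·(-2) + (-1)·(-1) + (1)·(1) + (2)·(2)) / 3 = 10/3 = 3.3333

S is symmetric (S[j,i] = S[i,j]). Assembling:

S = [[9.6667, 1.6667],
 [1.6667, 3.3333]]
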